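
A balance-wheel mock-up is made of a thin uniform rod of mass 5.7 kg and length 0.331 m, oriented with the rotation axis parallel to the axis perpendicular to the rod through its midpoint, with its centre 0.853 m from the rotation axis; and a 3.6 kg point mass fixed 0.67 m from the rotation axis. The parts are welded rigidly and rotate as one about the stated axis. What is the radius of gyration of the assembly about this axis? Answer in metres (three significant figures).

Thin rod: I_cm = (1/12)ML² = (1/12)(5.7)(0.331)² = 0.052041 kg m²; centre at d = 0.853 m, so I = I_cm + Md² gives I = 0.052041 + (5.7)(0.853)² = 4.1994 kg m².
Point mass: I_cm = 0; centre at d = 0.67 m, so I = I_cm + Md² gives I = 0 + (3.6)(0.67)² = 1.616 kg m².
Total I = 5.8155 kg m²; total mass M = 9.3 kg.
k = √(I/M) = √(5.8155/9.3) = 0.79077 m.

0.791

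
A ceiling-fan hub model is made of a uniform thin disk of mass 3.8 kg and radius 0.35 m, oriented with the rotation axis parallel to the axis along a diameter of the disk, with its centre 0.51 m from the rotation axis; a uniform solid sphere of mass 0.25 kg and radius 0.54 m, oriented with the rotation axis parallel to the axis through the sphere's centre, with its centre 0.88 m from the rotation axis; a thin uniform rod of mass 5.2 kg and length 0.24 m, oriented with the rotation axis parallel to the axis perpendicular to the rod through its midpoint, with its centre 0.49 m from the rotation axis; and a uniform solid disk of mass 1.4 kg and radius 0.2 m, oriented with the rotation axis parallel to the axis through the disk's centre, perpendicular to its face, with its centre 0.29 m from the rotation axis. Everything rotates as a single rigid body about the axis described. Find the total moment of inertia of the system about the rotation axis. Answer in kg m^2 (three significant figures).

Thin disk: I_cm = (1/4)MR² = (1/4)(3.8)(0.35)² = 0.11637 kg m^2; centre at d = 0.51 m, so I = I_cm + Md² gives I = 0.11637 + (3.8)(0.51)² = 1.1048 kg m^2.
Solid sphere: I_cm = (2/5)MR² = (2/5)(0.25)(0.54)² = 0.02916 kg m^2; centre at d = 0.88 m, so I = I_cm + Md² gives I = 0.02916 + (0.25)(0.88)² = 0.22276 kg m^2.
Thin rod: I_cm = (1/12)ML² = (1/12)(5.2)(0.24)² = 0.02496 kg m^2; centre at d = 0.49 m, so I = I_cm + Md² gives I = 0.02496 + (5.2)(0.49)² = 1.2735 kg m^2.
Solid disk: I_cm = (1/2)MR² = (1/2)(1.4)(0.2)² = 0.028 kg m^2; centre at d = 0.29 m, so I = I_cm + Md² gives I = 0.028 + (1.4)(0.29)² = 0.14574 kg m^2.
Total I = 1.1048 + 0.22276 + 1.2735 + 0.14574 = 2.7467 kg m^2.

2.75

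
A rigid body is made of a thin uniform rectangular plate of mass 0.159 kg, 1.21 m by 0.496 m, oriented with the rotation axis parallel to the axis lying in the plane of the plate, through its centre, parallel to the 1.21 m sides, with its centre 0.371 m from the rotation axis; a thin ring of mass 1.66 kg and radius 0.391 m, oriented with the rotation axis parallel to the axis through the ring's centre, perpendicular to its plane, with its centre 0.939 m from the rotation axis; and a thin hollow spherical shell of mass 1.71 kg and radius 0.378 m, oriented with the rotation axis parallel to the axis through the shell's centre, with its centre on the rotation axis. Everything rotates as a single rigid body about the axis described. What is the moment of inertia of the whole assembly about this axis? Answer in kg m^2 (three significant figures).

Rectangular plate: I_cm = (1/12)Mb² = (1/12)(0.159)(0.496)² = 0.0032597 kg m^2; centre at d = 0.371 m, so I = I_cm + Md² gives I = 0.0032597 + (0.159)(0.371)² = 0.025145 kg m^2.
Thin ring: I_cm = MR² = (1.66)(0.391)² = 0.25378 kg m^2; centre at d = 0.939 m, so I = I_cm + Md² gives I = 0.25378 + (1.66)(0.939)² = 1.7174 kg m^2.
Spherical shell: I_cm = (2/3)MR² = (2/3)(1.71)(0.378)² = 0.16289 kg m^2; axis through the centre, so I = 0.16289 kg m^2.
Total I = 0.025145 + 1.7174 + 0.16289 = 1.9055 kg m^2.

1.91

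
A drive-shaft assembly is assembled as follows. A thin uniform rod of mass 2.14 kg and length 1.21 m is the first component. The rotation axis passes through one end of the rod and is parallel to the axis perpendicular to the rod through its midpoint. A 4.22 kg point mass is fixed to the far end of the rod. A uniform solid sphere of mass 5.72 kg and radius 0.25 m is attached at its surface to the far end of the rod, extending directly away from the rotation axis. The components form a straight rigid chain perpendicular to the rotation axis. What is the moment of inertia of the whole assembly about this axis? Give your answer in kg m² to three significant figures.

Thin rod: I_cm = (1/12)ML² = (1/12)(2.14)(1.21)² = 0.2611 kg m²; centre at d = 0.605 m, so the parallel axis theorem gives I = 0.2611 + (2.14)(0.605)² = 1.0444 kg m².
Point mass: I_cm = 0; centre at d = 0.605 + 0.605 = 1.21 m, so the parallel axis theorem gives I = 0 + (4.22)(1.21)² = 6.1785 kg m².
Solid sphere: I_cm = (2/5)MR² = (2/5)(5.72)(0.25)² = 0.143 kg m²; centre at d = 0.605 + 0.605 + 0.25 = 1.46 m, so the parallel axis theorem gives I = 0.143 + (5.72)(1.46)² = 12.336 kg m².
Total I = 1.0444 + 6.1785 + 12.336 = 19.559 kg m².

19.6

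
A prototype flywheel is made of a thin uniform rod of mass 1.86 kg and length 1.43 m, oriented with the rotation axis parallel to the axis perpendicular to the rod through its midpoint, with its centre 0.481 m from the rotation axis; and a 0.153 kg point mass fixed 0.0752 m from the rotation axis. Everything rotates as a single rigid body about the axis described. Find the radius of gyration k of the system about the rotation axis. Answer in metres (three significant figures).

0.610

Thin rod: I_cm = (1/12)ML² = (1/12)(1.86)(1.43)² = 0.31696 kg m²; centre at d = 0.481 m, so I = I_cm + Md² gives I = 0.31696 + (1.86)(0.481)² = 0.74729 kg m².
Point mass: I_cm = 0; centre at d = 0.0752 m, so I = I_cm + Md² gives I = 0 + (0.153)(0.0752)² = 0.00086522 kg m².
Total I = 0.74816 kg m²; total mass M = 2.013 kg.
k = √(I/M) = √(0.74816/2.013) = 0.60964 m.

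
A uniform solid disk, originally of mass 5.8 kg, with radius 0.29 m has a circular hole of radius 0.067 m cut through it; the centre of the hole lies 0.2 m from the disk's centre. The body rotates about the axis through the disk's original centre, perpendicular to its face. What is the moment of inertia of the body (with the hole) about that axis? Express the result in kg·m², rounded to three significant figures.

0.231

Unpierced body about its centre: I₀ = (1/2)MR² = (1/2)(5.8)(0.29)² = 0.24389 kg·m².
The removed disk has mass m = M·(r/R)² = (5.8)(0.067/0.29)² = 0.30959 kg (same uniform areal density).
Its moment of inertia about the rotation axis (parallel-axis theorem): I_hole = (1/2)mr² + md² = (1/2)(0.30959)(0.067)² + (0.30959)(0.2)² = 0.013078 kg·m².
Treating the hole as negative mass, I = I₀ − I_hole = 0.24389 − 0.013078 = 0.23081 kg·m².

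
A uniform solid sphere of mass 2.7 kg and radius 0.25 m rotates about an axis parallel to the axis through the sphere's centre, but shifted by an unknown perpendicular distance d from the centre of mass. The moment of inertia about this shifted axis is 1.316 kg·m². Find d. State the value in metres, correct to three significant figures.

About the centre-of-mass axis, I_cm = (2/5)MR² = (2/5)(2.7)(0.25)² = 0.0675 kg·m².
Parallel axis theorem: I = I_cm + Md², so Md² = 1.316 − 0.0675 = 1.2485 kg·m².
d = √(1.2485 / 2.7) = 0.68001 m.

0.680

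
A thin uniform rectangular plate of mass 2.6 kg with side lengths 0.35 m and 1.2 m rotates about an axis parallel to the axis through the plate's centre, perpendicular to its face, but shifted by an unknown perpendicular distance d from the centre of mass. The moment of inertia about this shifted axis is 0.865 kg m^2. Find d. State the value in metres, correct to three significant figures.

0.450

About the centre-of-mass axis, I_cm = (1/12)M(a²+b²) = (1/12)(2.6)[(0.35)² + (1.2)²] = 0.33854 kg m^2.
Parallel axis theorem: I = I_cm + Md², so Md² = 0.865 − 0.33854 = 0.52646 kg m^2.
d = √(0.52646 / 2.6) = 0.44998 m.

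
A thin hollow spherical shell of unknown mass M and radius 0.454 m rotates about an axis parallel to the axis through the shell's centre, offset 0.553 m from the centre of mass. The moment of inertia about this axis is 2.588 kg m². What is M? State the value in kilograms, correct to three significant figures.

5.84

I = I_cm + Md² = (2/3)MR² + Md² = M·[0.666667·(0.454)² + (0.553)²] = M·0.44322.
So M = 2.588 / 0.44322 = 5.8391 kg.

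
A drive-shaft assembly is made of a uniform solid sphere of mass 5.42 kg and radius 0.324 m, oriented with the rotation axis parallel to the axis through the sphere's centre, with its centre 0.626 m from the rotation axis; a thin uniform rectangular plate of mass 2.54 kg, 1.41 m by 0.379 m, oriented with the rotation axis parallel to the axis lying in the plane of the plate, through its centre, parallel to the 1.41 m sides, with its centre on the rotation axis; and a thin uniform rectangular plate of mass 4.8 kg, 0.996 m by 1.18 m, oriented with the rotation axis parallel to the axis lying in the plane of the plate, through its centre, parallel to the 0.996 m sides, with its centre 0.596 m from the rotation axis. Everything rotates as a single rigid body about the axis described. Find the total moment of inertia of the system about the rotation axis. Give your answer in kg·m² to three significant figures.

Solid sphere: I_cm = (2/5)MR² = (2/5)(5.42)(0.324)² = 0.22759 kg·m²; centre at d = 0.626 m, so the parallel axis theorem gives I = 0.22759 + (5.42)(0.626)² = 2.3516 kg·m².
Rectangular plate: I_cm = (1/12)Mb² = (1/12)(2.54)(0.379)² = 0.030404 kg·m²; axis through the centre, so I = 0.030404 kg·m².
Rectangular plate: I_cm = (1/12)Mb² = (1/12)(4.8)(1.18)² = 0.55696 kg·m²; centre at d = 0.596 m, so the parallel axis theorem gives I = 0.55696 + (4.8)(0.596)² = 2.262 kg·m².
Total I = 2.3516 + 0.030404 + 2.262 = 4.644 kg·m².

4.64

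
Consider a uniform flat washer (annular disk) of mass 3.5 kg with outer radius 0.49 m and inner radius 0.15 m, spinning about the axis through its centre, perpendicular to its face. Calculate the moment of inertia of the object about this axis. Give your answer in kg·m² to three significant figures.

0.460

I_cm = (1/2)M(R²+r²) = (1/2)(3.5)[(0.49)² + (0.15)²] = 0.45955 kg·m²; axis through the centre, so I = 0.45955 kg·m².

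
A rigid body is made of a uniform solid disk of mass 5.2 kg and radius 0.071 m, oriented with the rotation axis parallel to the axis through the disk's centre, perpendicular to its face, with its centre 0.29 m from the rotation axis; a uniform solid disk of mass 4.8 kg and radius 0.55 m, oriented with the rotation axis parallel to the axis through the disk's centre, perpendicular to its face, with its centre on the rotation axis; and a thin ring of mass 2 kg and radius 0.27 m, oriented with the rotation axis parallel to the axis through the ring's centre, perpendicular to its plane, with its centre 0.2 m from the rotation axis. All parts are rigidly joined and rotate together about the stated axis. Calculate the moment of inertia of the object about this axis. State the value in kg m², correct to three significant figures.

1.40

Solid disk: I_cm = (1/2)MR² = (1/2)(5.2)(0.071)² = 0.013107 kg m²; centre at d = 0.29 m, so I = I_cm + Md² gives I = 0.013107 + (5.2)(0.29)² = 0.45043 kg m².
Solid disk: I_cm = (1/2)MR² = (1/2)(4.8)(0.55)² = 0.726 kg m²; axis through the centre, so I = 0.726 kg m².
Thin ring: I_cm = MR² = (2)(0.27)² = 0.1458 kg m²; centre at d = 0.2 m, so I = I_cm + Md² gives I = 0.1458 + (2)(0.2)² = 0.2258 kg m².
Total I = 0.45043 + 0.726 + 0.2258 = 1.4022 kg m².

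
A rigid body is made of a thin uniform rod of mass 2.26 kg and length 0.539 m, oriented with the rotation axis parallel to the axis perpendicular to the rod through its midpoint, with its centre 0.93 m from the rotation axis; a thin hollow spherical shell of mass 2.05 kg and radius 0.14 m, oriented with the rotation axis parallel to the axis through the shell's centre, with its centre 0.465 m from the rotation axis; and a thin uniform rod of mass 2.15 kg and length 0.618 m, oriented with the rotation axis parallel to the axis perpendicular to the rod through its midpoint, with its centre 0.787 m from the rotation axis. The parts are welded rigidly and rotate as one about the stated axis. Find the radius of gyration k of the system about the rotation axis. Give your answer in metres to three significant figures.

Thin rod: I_cm = (1/12)ML² = (1/12)(2.26)(0.539)² = 0.054715 kg·m²; centre at d = 0.93 m, so I = I_cm + Md² gives I = 0.054715 + (2.26)(0.93)² = 2.0094 kg·m².
Spherical shell: I_cm = (2/3)MR² = (2/3)(2.05)(0.14)² = 0.026787 kg·m²; centre at d = 0.465 m, so I = I_cm + Md² gives I = 0.026787 + (2.05)(0.465)² = 0.47005 kg·m².
Thin rod: I_cm = (1/12)ML² = (1/12)(2.15)(0.618)² = 0.068428 kg·m²; centre at d = 0.787 m, so I = I_cm + Md² gives I = 0.068428 + (2.15)(0.787)² = 1.4001 kg·m².
Total I = 3.8795 kg·m²; total mass M = 6.46 kg.
k = √(I/M) = √(3.8795/6.46) = 0.77495 m.

0.775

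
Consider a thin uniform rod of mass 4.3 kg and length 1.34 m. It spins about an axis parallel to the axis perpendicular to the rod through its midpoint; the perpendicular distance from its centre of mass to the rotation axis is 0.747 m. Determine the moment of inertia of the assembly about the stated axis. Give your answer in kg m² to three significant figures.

I_cm = (1/12)ML² = (1/12)(4.3)(1.34)² = 0.64342 kg m²; centre at d = 0.747 m, so I = I_cm + Md² gives I = 0.64342 + (4.3)(0.747)² = 3.0429 kg m².

3.04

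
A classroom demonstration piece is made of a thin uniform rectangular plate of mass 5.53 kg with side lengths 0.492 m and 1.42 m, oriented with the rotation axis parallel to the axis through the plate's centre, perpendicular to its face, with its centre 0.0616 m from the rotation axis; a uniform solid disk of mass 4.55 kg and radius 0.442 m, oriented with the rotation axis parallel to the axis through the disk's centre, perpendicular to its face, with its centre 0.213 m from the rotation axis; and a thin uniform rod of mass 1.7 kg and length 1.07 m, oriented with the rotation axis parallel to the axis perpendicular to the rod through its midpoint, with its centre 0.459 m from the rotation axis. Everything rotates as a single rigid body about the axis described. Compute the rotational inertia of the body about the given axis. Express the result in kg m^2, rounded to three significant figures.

Rectangular plate: I_cm = (1/12)M(a²+b²) = (1/12)(5.53)[(0.492)² + (1.42)²] = 1.0408 kg m^2; centre at d = 0.0616 m, so I = I_cm + Md² gives I = 1.0408 + (5.53)(0.0616)² = 1.0618 kg m^2.
Solid disk: I_cm = (1/2)MR² = (1/2)(4.55)(0.442)² = 0.44445 kg m^2; centre at d = 0.213 m, so I = I_cm + Md² gives I = 0.44445 + (4.55)(0.213)² = 0.65088 kg m^2.
Thin rod: I_cm = (1/12)ML² = (1/12)(1.7)(1.07)² = 0.16219 kg m^2; centre at d = 0.459 m, so I = I_cm + Md² gives I = 0.16219 + (1.7)(0.459)² = 0.52035 kg m^2.
Total I = 1.0618 + 0.65088 + 0.52035 = 2.233 kg m^2.

2.23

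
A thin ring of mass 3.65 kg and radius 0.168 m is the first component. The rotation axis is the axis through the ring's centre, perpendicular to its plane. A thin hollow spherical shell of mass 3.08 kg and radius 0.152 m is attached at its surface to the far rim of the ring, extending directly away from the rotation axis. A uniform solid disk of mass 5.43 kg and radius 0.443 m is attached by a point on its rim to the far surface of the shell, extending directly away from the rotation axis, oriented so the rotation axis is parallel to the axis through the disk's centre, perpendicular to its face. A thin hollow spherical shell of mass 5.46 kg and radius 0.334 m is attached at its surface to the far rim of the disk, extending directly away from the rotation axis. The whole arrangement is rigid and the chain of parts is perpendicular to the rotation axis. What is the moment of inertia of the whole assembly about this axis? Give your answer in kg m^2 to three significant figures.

Thin ring: I_cm = MR² = (3.65)(0.168)² = 0.10302 kg m^2; axis through the centre, so I = 0.10302 kg m^2.
Spherical shell: I_cm = (2/3)MR² = (2/3)(3.08)(0.152)² = 0.04744 kg m^2; centre at d = 0.168 + 0.152 = 0.32 m, so I = I_cm + Md² gives I = 0.04744 + (3.08)(0.32)² = 0.36283 kg m^2.
Solid disk: I_cm = (1/2)MR² = (1/2)(5.43)(0.443)² = 0.53282 kg m^2; centre at d = 0.168 + 0.152 + 0.152 + 0.443 = 0.915 m, so I = I_cm + Md² gives I = 0.53282 + (5.43)(0.915)² = 5.0789 kg m^2.
Spherical shell: I_cm = (2/3)MR² = (2/3)(5.46)(0.334)² = 0.40606 kg m^2; centre at d = 0.168 + 0.152 + 0.152 + 0.443 + 0.443 + 0.334 = 1.692 m, so I = I_cm + Md² gives I = 0.40606 + (5.46)(1.692)² = 16.037 kg m^2.
Total I = 0.10302 + 0.36283 + 5.0789 + 16.037 = 21.582 kg m^2.

21.6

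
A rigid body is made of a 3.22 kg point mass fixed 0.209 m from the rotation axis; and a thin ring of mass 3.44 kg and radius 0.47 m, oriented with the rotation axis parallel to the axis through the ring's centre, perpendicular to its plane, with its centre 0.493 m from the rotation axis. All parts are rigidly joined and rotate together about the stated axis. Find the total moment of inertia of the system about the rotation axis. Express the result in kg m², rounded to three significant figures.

Point mass: I_cm = 0; centre at d = 0.209 m, so the parallel axis theorem gives I = 0 + (3.22)(0.209)² = 0.14065 kg m².
Thin ring: I_cm = MR² = (3.44)(0.47)² = 0.7599 kg m²; centre at d = 0.493 m, so the parallel axis theorem gives I = 0.7599 + (3.44)(0.493)² = 1.596 kg m².
Total I = 0.14065 + 1.596 = 1.7366 kg m².

1.74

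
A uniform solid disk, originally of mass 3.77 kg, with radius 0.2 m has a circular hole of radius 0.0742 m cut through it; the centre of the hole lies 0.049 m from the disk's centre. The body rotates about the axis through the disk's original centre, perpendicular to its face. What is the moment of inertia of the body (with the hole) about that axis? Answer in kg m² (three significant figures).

0.0727

Unpierced body about its centre: I₀ = (1/2)MR² = (1/2)(3.77)(0.2)² = 0.0754 kg m².
The removed disk has mass m = M·(r/R)² = (3.77)(0.0742/0.2)² = 0.51891 kg (same uniform areal density).
Its moment of inertia about the rotation axis (parallel-axis theorem): I_hole = (1/2)mr² + md² = (1/2)(0.51891)(0.0742)² + (0.51891)(0.049)² = 0.0026744 kg m².
Treating the hole as negative mass, I = I₀ − I_hole = 0.0754 − 0.0026744 = 0.072726 kg m².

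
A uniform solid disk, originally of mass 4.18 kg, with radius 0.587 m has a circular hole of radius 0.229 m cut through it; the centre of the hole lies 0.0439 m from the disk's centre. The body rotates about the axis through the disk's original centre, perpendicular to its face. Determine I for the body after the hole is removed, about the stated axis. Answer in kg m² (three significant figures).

Unpierced body about its centre: I₀ = (1/2)MR² = (1/2)(4.18)(0.587)² = 0.72015 kg m².
The removed disk has mass m = M·(r/R)² = (4.18)(0.229/0.587)² = 0.63617 kg (same uniform areal density).
Its moment of inertia about the rotation axis (parallel-axis theorem): I_hole = (1/2)mr² + md² = (1/2)(0.63617)(0.229)² + (0.63617)(0.0439)² = 0.017907 kg m².
Treating the hole as negative mass, I = I₀ − I_hole = 0.72015 − 0.017907 = 0.70224 kg m².

0.702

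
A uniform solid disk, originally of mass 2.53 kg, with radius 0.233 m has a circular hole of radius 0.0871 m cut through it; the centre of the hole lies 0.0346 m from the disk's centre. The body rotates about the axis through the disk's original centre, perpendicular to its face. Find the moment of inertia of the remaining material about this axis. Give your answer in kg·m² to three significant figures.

0.0669

Unpierced body about its centre: I₀ = (1/2)MR² = (1/2)(2.53)(0.233)² = 0.068676 kg·m².
The removed disk has mass m = M·(r/R)² = (2.53)(0.0871/0.233)² = 0.35355 kg (same uniform areal density).
Its moment of inertia about the rotation axis (parallel-axis theorem): I_hole = (1/2)mr² + md² = (1/2)(0.35355)(0.0871)² + (0.35355)(0.0346)² = 0.0017643 kg·m².
Treating the hole as negative mass, I = I₀ − I_hole = 0.068676 − 0.0017643 = 0.066911 kg·m².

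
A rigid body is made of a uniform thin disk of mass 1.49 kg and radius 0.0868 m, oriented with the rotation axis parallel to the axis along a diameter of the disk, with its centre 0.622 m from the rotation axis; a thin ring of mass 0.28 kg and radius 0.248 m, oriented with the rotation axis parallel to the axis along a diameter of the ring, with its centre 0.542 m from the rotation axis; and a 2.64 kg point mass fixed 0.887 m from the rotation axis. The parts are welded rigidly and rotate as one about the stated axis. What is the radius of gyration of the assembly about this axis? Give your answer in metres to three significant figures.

0.789

Thin disk: I_cm = (1/4)MR² = (1/4)(1.49)(0.0868)² = 0.0028065 kg m²; centre at d = 0.622 m, so I = I_cm + Md² gives I = 0.0028065 + (1.49)(0.622)² = 0.57926 kg m².
Thin ring: I_cm = (1/2)MR² = (1/2)(0.28)(0.248)² = 0.0086106 kg m²; centre at d = 0.542 m, so I = I_cm + Md² gives I = 0.0086106 + (0.28)(0.542)² = 0.090864 kg m².
Point mass: I_cm = 0; centre at d = 0.887 m, so I = I_cm + Md² gives I = 0 + (2.64)(0.887)² = 2.0771 kg m².
Total I = 2.7472 kg m²; total mass M = 4.41 kg.
k = √(I/M) = √(2.7472/4.41) = 0.78927 m.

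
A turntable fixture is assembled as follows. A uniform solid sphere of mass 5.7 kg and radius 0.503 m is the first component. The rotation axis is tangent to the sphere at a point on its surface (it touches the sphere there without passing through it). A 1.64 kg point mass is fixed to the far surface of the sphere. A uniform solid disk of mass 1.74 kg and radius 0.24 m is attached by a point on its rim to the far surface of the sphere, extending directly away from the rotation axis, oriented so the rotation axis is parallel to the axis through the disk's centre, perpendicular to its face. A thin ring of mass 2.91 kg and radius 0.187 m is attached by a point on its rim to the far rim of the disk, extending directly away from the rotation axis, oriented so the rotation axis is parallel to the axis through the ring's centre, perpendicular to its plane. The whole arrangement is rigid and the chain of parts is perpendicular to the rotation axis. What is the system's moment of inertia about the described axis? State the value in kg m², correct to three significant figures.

14.7

Solid sphere: I_cm = (2/5)MR² = (2/5)(5.7)(0.503)² = 0.57686 kg m²; centre at d = 0.503 m, so the parallel axis theorem gives I = 0.57686 + (5.7)(0.503)² = 2.019 kg m².
Point mass: I_cm = 0; centre at d = 0.503 + 0.503 = 1.006 m, so the parallel axis theorem gives I = 0 + (1.64)(1.006)² = 1.6597 kg m².
Solid disk: I_cm = (1/2)MR² = (1/2)(1.74)(0.24)² = 0.050112 kg m²; centre at d = 0.503 + 0.503 + 0.24 = 1.246 m, so the parallel axis theorem gives I = 0.050112 + (1.74)(1.246)² = 2.7515 kg m².
Thin ring: I_cm = MR² = (2.91)(0.187)² = 0.10176 kg m²; centre at d = 0.503 + 0.503 + 0.24 + 0.24 + 0.187 = 1.673 m, so the parallel axis theorem gives I = 0.10176 + (2.91)(1.673)² = 8.2466 kg m².
Total I = 2.019 + 1.6597 + 2.7515 + 8.2466 = 14.677 kg m².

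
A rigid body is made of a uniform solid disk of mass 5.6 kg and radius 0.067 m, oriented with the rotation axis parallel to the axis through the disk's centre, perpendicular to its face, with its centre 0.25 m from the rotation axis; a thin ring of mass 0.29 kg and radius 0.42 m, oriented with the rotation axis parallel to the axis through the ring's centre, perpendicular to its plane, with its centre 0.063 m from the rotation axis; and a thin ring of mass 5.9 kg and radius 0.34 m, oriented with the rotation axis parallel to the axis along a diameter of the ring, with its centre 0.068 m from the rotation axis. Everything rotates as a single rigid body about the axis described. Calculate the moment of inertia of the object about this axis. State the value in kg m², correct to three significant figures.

0.783

Solid disk: I_cm = (1/2)MR² = (1/2)(5.6)(0.067)² = 0.012569 kg m²; centre at d = 0.25 m, so the parallel axis theorem gives I = 0.012569 + (5.6)(0.25)² = 0.36257 kg m².
Thin ring: I_cm = MR² = (0.29)(0.42)² = 0.051156 kg m²; centre at d = 0.063 m, so the parallel axis theorem gives I = 0.051156 + (0.29)(0.063)² = 0.052307 kg m².
Thin ring: I_cm = (1/2)MR² = (1/2)(5.9)(0.34)² = 0.34102 kg m²; centre at d = 0.068 m, so the parallel axis theorem gives I = 0.34102 + (5.9)(0.068)² = 0.3683 kg m².
Total I = 0.36257 + 0.052307 + 0.3683 = 0.78318 kg m².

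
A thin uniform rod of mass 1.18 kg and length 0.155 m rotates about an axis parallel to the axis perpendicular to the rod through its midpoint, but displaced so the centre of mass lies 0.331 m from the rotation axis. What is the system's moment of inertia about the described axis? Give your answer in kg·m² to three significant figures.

0.132

I_cm = (1/12)ML² = (1/12)(1.18)(0.155)² = 0.0023625 kg·m²; centre at d = 0.331 m, so the parallel axis theorem gives I = 0.0023625 + (1.18)(0.331)² = 0.13164 kg·m².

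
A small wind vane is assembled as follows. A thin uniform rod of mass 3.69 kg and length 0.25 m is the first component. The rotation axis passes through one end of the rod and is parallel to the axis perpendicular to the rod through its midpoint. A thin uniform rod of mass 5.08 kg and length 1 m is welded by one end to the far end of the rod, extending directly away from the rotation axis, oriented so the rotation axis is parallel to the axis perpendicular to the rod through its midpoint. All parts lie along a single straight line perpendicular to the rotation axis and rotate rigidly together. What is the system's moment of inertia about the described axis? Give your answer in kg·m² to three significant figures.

3.36

Thin rod: I_cm = (1/12)ML² = (1/12)(3.69)(0.25)² = 0.019219 kg·m²; centre at d = 0.125 m, so I = I_cm + Md² gives I = 0.019219 + (3.69)(0.125)² = 0.076875 kg·m².
Thin rod: I_cm = (1/12)ML² = (1/12)(5.08)(1)² = 0.42333 kg·m²; centre at d = 0.125 + 0.125 + 0.5 = 0.75 m, so I = I_cm + Md² gives I = 0.42333 + (5.08)(0.75)² = 3.2808 kg·m².
Total I = 0.076875 + 3.2808 = 3.3577 kg·m².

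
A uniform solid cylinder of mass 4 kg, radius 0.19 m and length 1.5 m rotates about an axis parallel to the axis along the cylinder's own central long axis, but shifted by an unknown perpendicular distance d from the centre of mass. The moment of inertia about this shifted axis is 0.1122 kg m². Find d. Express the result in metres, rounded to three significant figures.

About the centre-of-mass axis, I_cm = (1/2)MR² = (1/2)(4)(0.19)² = 0.0722 kg m².
Parallel axis theorem: I = I_cm + Md², so Md² = 0.1122 − 0.0722 = 0.04 kg m².
d = √(0.04 / 4) = 0.1 m.

0.100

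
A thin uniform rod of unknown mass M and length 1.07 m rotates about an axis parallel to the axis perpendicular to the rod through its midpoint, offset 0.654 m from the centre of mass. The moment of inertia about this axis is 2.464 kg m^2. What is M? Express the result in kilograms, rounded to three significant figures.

I = I_cm + Md² = (1/12)ML² + Md² = M·[0.0833333·(1.07)² + (0.654)²] = M·0.52312.
So M = 2.464 / 0.52312 = 4.7102 kg.

4.71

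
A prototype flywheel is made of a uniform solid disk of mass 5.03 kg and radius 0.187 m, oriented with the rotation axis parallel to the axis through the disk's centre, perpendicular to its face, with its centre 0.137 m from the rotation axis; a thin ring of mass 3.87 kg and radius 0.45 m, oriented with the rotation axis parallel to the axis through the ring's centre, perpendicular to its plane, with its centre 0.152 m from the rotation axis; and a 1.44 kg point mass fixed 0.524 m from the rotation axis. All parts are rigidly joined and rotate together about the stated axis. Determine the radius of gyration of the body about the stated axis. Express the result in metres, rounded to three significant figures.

Solid disk: I_cm = (1/2)MR² = (1/2)(5.03)(0.187)² = 0.087947 kg m²; centre at d = 0.137 m, so I = I_cm + Md² gives I = 0.087947 + (5.03)(0.137)² = 0.18236 kg m².
Thin ring: I_cm = MR² = (3.87)(0.45)² = 0.78368 kg m²; centre at d = 0.152 m, so I = I_cm + Md² gives I = 0.78368 + (3.87)(0.152)² = 0.87309 kg m².
Point mass: I_cm = 0; centre at d = 0.524 m, so I = I_cm + Md² gives I = 0 + (1.44)(0.524)² = 0.39539 kg m².
Total I = 1.4508 kg m²; total mass M = 10.34 kg.
k = √(I/M) = √(1.4508/10.34) = 0.37458 m.

0.375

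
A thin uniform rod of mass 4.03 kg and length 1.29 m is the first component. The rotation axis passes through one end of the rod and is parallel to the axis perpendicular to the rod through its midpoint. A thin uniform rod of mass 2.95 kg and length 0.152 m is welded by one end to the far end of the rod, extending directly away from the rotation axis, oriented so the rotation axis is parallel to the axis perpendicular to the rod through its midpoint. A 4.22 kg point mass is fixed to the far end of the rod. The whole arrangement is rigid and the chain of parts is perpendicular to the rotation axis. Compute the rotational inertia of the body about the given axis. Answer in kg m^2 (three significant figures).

Thin rod: I_cm = (1/12)ML² = (1/12)(4.03)(1.29)² = 0.55886 kg m^2; centre at d = 0.645 m, so I = I_cm + Md² gives I = 0.55886 + (4.03)(0.645)² = 2.2354 kg m^2.
Thin rod: I_cm = (1/12)ML² = (1/12)(2.95)(0.152)² = 0.0056797 kg m^2; centre at d = 0.645 + 0.645 + 0.076 = 1.366 m, so I = I_cm + Md² gives I = 0.0056797 + (2.95)(1.366)² = 5.5102 kg m^2.
Point mass: I_cm = 0; centre at d = 0.645 + 0.645 + 0.076 + 0.076 = 1.442 m, so I = I_cm + Md² gives I = 0 + (4.22)(1.442)² = 8.7749 kg m^2.
Total I = 2.2354 + 5.5102 + 8.7749 = 16.521 kg m^2.

16.5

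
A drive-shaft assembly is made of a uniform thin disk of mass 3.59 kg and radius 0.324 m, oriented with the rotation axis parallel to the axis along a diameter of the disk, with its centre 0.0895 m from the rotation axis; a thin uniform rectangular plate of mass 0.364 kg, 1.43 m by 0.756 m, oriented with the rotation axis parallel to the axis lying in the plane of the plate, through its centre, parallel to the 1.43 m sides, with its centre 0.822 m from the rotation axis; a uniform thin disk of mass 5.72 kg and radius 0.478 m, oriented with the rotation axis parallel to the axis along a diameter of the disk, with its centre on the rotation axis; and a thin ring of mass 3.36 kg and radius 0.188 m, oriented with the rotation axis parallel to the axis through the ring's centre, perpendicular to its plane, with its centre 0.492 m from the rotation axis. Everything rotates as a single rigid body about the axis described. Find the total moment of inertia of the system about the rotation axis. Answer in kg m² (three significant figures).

Thin disk: I_cm = (1/4)MR² = (1/4)(3.59)(0.324)² = 0.094216 kg m²; centre at d = 0.0895 m, so I = I_cm + Md² gives I = 0.094216 + (3.59)(0.0895)² = 0.12297 kg m².
Rectangular plate: I_cm = (1/12)Mb² = (1/12)(0.364)(0.756)² = 0.017337 kg m²; centre at d = 0.822 m, so I = I_cm + Md² gives I = 0.017337 + (0.364)(0.822)² = 0.26329 kg m².
Thin disk: I_cm = (1/4)MR² = (1/4)(5.72)(0.478)² = 0.32673 kg m²; axis through the centre, so I = 0.32673 kg m².
Thin ring: I_cm = MR² = (3.36)(0.188)² = 0.11876 kg m²; centre at d = 0.492 m, so I = I_cm + Md² gives I = 0.11876 + (3.36)(0.492)² = 0.93209 kg m².
Total I = 0.12297 + 0.26329 + 0.32673 + 0.93209 = 1.6451 kg m².

1.65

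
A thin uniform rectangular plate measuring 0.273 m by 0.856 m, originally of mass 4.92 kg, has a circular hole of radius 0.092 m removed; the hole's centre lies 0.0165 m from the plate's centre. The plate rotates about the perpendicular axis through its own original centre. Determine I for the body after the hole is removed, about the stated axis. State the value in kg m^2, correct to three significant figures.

Unpierced body about its centre: I₀ = (1/12)M(a²+b²) = (1/12)(4.92)[(0.273)² + (0.856)²] = 0.33098 kg m^2.
The removed disk has mass m = M·πr²/(ab) = (4.92)·π(0.092)²/(0.273·0.856) = 0.55983 kg (same uniform areal density).
Its moment of inertia about the rotation axis (parallel-axis theorem): I_hole = (1/2)mr² + md² = (1/2)(0.55983)(0.092)² + (0.55983)(0.0165)² = 0.0025216 kg m^2.
Treating the hole as negative mass, I = I₀ − I_hole = 0.33098 − 0.0025216 = 0.32846 kg m^2.

0.328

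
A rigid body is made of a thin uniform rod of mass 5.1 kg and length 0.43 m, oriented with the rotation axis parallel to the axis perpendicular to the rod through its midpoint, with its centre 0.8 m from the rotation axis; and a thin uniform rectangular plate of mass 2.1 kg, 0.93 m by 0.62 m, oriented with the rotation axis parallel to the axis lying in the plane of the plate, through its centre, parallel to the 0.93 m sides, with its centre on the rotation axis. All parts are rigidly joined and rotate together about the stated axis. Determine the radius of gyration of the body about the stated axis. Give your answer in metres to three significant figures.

0.688

Thin rod: I_cm = (1/12)ML² = (1/12)(5.1)(0.43)² = 0.078582 kg·m²; centre at d = 0.8 m, so the parallel axis theorem gives I = 0.078582 + (5.1)(0.8)² = 3.3426 kg·m².
Rectangular plate: I_cm = (1/12)Mb² = (1/12)(2.1)(0.62)² = 0.06727 kg·m²; axis through the centre, so I = 0.06727 kg·m².
Total I = 3.4099 kg·m²; total mass M = 7.2 kg.
k = √(I/M) = √(3.4099/7.2) = 0.68818 m.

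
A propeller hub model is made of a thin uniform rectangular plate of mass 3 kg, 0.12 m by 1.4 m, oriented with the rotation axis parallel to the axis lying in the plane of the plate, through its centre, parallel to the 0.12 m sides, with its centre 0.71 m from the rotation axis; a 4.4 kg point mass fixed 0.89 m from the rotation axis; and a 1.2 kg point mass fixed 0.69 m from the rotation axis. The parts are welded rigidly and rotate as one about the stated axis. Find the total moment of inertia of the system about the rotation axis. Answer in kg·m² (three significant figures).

6.06

Rectangular plate: I_cm = (1/12)Mb² = (1/12)(3)(1.4)² = 0.49 kg·m²; centre at d = 0.71 m, so the parallel axis theorem gives I = 0.49 + (3)(0.71)² = 2.0023 kg·m².
Point mass: I_cm = 0; centre at d = 0.89 m, so the parallel axis theorem gives I = 0 + (4.4)(0.89)² = 3.4852 kg·m².
Point mass: I_cm = 0; centre at d = 0.69 m, so the parallel axis theorem gives I = 0 + (1.2)(0.69)² = 0.57132 kg·m².
Total I = 2.0023 + 3.4852 + 0.57132 = 6.0589 kg·m².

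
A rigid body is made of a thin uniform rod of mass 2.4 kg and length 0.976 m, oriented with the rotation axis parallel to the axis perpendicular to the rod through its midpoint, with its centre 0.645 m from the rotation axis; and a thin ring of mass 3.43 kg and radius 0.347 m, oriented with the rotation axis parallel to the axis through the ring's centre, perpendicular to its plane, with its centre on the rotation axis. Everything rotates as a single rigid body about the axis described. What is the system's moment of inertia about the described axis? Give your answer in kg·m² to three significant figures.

1.60

Thin rod: I_cm = (1/12)ML² = (1/12)(2.4)(0.976)² = 0.19052 kg·m²; centre at d = 0.645 m, so I = I_cm + Md² gives I = 0.19052 + (2.4)(0.645)² = 1.189 kg·m².
Thin ring: I_cm = MR² = (3.43)(0.347)² = 0.413 kg·m²; axis through the centre, so I = 0.413 kg·m².
Total I = 1.189 + 0.413 = 1.602 kg·m².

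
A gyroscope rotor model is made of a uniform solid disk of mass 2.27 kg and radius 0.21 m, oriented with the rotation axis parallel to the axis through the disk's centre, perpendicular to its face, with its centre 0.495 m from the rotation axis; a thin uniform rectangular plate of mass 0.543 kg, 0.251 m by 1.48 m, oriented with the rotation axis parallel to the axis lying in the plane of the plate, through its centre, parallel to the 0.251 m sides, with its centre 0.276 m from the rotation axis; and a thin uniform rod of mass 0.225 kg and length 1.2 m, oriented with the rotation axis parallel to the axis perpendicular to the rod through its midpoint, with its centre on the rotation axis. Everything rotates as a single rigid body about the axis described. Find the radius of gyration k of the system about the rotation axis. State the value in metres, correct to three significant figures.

Solid disk: I_cm = (1/2)MR² = (1/2)(2.27)(0.21)² = 0.050053 kg·m²; centre at d = 0.495 m, so the parallel axis theorem gives I = 0.050053 + (2.27)(0.495)² = 0.60626 kg·m².
Rectangular plate: I_cm = (1/12)Mb² = (1/12)(0.543)(1.48)² = 0.099116 kg·m²; centre at d = 0.276 m, so the parallel axis theorem gives I = 0.099116 + (0.543)(0.276)² = 0.14048 kg·m².
Thin rod: I_cm = (1/12)ML² = (1/12)(0.225)(1.2)² = 0.027 kg·m²; axis through the centre, so I = 0.027 kg·m².
Total I = 0.77374 kg·m²; total mass M = 3.038 kg.
k = √(I/M) = √(0.77374/3.038) = 0.50467 m.

0.505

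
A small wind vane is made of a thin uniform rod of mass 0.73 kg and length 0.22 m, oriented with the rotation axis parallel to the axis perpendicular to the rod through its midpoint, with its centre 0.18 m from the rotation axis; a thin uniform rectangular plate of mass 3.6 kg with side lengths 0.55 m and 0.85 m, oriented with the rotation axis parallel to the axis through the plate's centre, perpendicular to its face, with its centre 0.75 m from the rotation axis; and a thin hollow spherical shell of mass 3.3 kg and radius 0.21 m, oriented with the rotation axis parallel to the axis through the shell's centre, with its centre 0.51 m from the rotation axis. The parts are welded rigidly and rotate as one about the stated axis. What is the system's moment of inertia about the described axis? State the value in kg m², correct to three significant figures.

3.31

Thin rod: I_cm = (1/12)ML² = (1/12)(0.73)(0.22)² = 0.0029443 kg m²; centre at d = 0.18 m, so I = I_cm + Md² gives I = 0.0029443 + (0.73)(0.18)² = 0.026596 kg m².
Rectangular plate: I_cm = (1/12)M(a²+b²) = (1/12)(3.6)[(0.55)² + (0.85)²] = 0.3075 kg m²; centre at d = 0.75 m, so I = I_cm + Md² gives I = 0.3075 + (3.6)(0.75)² = 2.3325 kg m².
Spherical shell: I_cm = (2/3)MR² = (2/3)(3.3)(0.21)² = 0.09702 kg m²; centre at d = 0.51 m, so I = I_cm + Md² gives I = 0.09702 + (3.3)(0.51)² = 0.95535 kg m².
Total I = 0.026596 + 2.3325 + 0.95535 = 3.3144 kg m².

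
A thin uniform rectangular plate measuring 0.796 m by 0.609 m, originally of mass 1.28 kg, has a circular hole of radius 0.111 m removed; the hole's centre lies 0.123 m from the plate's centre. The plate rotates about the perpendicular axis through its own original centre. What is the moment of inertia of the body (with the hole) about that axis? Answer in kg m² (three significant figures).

Unpierced body about its centre: I₀ = (1/12)M(a²+b²) = (1/12)(1.28)[(0.796)² + (0.609)²] = 0.10715 kg m².
The removed disk has mass m = M·πr²/(ab) = (1.28)·π(0.111)²/(0.796·0.609) = 0.10221 kg (same uniform areal density).
Its moment of inertia about the rotation axis (parallel-axis theorem): I_hole = (1/2)mr² + md² = (1/2)(0.10221)(0.111)² + (0.10221)(0.123)² = 0.0021759 kg m².
Treating the hole as negative mass, I = I₀ − I_hole = 0.10715 − 0.0021759 = 0.10497 kg m².

0.105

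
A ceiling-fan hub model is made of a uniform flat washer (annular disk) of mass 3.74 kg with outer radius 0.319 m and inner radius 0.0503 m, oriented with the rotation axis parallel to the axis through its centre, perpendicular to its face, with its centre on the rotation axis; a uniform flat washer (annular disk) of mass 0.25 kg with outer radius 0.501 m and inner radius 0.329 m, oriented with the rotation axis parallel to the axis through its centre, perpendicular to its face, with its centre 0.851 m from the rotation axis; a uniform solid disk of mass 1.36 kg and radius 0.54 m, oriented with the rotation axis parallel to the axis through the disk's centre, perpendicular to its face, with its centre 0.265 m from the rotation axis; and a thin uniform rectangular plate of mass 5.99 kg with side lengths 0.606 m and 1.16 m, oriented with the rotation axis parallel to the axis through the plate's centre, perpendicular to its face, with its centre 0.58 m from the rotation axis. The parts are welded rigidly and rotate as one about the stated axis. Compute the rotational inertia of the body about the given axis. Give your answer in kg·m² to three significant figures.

Annular disk: I_cm = (1/2)M(R²+r²) = (1/2)(3.74)[(0.319)² + (0.0503)²] = 0.19502 kg·m²; axis through the centre, so I = 0.19502 kg·m².
Annular disk: I_cm = (1/2)M(R²+r²) = (1/2)(0.25)[(0.501)² + (0.329)²] = 0.044905 kg·m²; centre at d = 0.851 m, so the parallel axis theorem gives I = 0.044905 + (0.25)(0.851)² = 0.22596 kg·m².
Solid disk: I_cm = (1/2)MR² = (1/2)(1.36)(0.54)² = 0.19829 kg·m²; centre at d = 0.265 m, so the parallel axis theorem gives I = 0.19829 + (1.36)(0.265)² = 0.29379 kg·m².
Rectangular plate: I_cm = (1/12)M(a²+b²) = (1/12)(5.99)[(0.606)² + (1.16)²] = 0.85499 kg·m²; centre at d = 0.58 m, so the parallel axis theorem gives I = 0.85499 + (5.99)(0.58)² = 2.87 kg·m².
Total I = 0.19502 + 0.22596 + 0.29379 + 2.87 = 3.5848 kg·m².

3.58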